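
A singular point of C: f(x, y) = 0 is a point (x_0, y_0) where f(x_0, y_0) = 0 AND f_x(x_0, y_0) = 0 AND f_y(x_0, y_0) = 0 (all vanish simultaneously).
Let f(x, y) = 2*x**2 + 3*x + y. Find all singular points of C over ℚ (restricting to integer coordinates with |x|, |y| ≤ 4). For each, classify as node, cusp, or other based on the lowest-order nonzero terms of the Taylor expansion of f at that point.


No singular points in the scanned grid; C is smooth there.

Compute partial derivatives:
  f_x = 4*x + 3.
  f_y = 1.
f_y = 1 is a nonzero constant, so f_y never vanishes: no point (x, y) can satisfy f = f_x = f_y = 0. In particular no (x, y) ∈ {−4, ..., 4}² is singular; the curve is smooth.


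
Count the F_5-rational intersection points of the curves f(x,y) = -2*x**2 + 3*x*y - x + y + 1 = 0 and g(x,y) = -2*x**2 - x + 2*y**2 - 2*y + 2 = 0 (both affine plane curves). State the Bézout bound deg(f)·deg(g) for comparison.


Common zeros: {(3, 2), (3, 4)}; count = 2; Bézout bound = 4.

deg(f) = 2, deg(g) = 2, so Bézout bound = 4.
Scan x ∈ F_5. For each x, list the y ∈ F_5 with f(x, y) ≡ 0 and those with g(x, y) ≡ 0 (mod 5); the common zeros in that column are the intersection.
  x = 0: f ≡ 0 at y ∈ {4}; g ≡ 0 at y ∈ ∅; common: ∅.
  x = 1: f ≡ 0 at y ∈ {3}; g ≡ 0 at y ∈ ∅; common: ∅.
  x = 2: f ≡ 0 at y ∈ {2}; g ≡ 0 at y ∈ ∅; common: ∅.
  x = 3: f ≡ 0 at y ∈ {0, 1, 2, 3, 4}; g ≡ 0 at y ∈ {2, 4}; common: {2, 4}.
  x = 4: f ≡ 0 at y ∈ {0}; g ≡ 0 at y ∈ {2, 4}; common: ∅.
Collecting: common zeros = {(3, 2), (3, 4)}, so the count is 2.
Comparison with the Bézout bound: 2 ≤ 4 = deg(f)·deg(g), as expected for curves with no common component (the affine F_5-count falls short of the bound because intersections may lie at infinity, over extension fields, or carry multiplicity).


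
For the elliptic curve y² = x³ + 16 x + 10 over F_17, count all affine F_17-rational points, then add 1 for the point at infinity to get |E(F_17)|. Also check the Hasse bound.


Affine points = {(2, 4), (2, 13), (3, 0), (4, 6), (4, 11), (6, 4), (6, 13), (8, 2), (8, 15), (9, 4), (9, 13), (11, 2), (11, 15), (12, 3), (12, 14), (13, 1), (13, 16), (15, 2), (15, 15)}; affine count = 19; |E(F_17)| = 20.

Discriminant check: Δ ∝ 4a³ + 27b² = 4·16³ + 27·10² = 4·4096 + 27·100 ≡ 10 (mod 17). Nonzero ⇒ E is nonsingular.
For each x ∈ F_17, compute rhs = x³ + 16·x + 10 mod 17, then count y ∈ F_17 with y² ≡ rhs.
  x = 0: rhs = 10, matching y values: none (0 points).
  x = 1: rhs = 10, matching y values: none (0 points).
  x = 2: rhs = 16, matching y values: 4, 13 (2 points).
  x = 3: rhs = 0, matching y values: 0 (1 points).
  x = 4: rhs = 2, matching y values: 6, 11 (2 points).
  x = 5: rhs = 11, matching y values: none (0 points).
  x = 6: rhs = 16, matching y values: 4, 13 (2 points).
  x = 7: rhs = 6, matching y values: none (0 points).
  x = 8: rhs = 4, matching y values: 2, 15 (2 points).
  x = 9: rhs = 16, matching y values: 4, 13 (2 points).
  x = 10: rhs = 14, matching y values: none (0 points).
  x = 11: rhs = 4, matching y values: 2, 15 (2 points).
  x = 12: rhs = 9, matching y values: 3, 14 (2 points).
  x = 13: rhs = 1, matching y values: 1, 16 (2 points).
  x = 14: rhs = 3, matching y values: none (0 points).
  x = 15: rhs = 4, matching y values: 2, 15 (2 points).
  x = 16: rhs = 10, matching y values: none (0 points).
Total affine count: 19.
Full point count |E(F_17)| = 19 + 1 = 20.
Hasse bound: |20 − (17+1)| = |2| = 2 ≤ 2√17 ≈ 8.2462 ✓.


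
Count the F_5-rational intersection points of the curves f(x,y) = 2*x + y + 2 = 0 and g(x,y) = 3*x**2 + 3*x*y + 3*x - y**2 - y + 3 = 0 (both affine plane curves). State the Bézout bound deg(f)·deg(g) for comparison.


Common zeros: {(1, 1), (2, 4)}; count = 2; Bézout bound = 2.

deg(f) = 1, deg(g) = 2, so Bézout bound = 2.
Scan x ∈ F_5. For each x, list the y ∈ F_5 with f(x, y) ≡ 0 and those with g(x, y) ≡ 0 (mod 5); the common zeros in that column are the intersection.
  x = 0: f ≡ 0 at y ∈ {3}; g ≡ 0 at y ∈ ∅; common: ∅.
  x = 1: f ≡ 0 at y ∈ {1}; g ≡ 0 at y ∈ {1}; common: {1}.
  x = 2: f ≡ 0 at y ∈ {4}; g ≡ 0 at y ∈ {1, 4}; common: {4}.
  x = 3: f ≡ 0 at y ∈ {2}; g ≡ 0 at y ∈ {4}; common: ∅.
  x = 4: f ≡ 0 at y ∈ {0}; g ≡ 0 at y ∈ ∅; common: ∅.
Collecting: common zeros = {(1, 1), (2, 4)}, so the count is 2.
Comparison with the Bézout bound: 2 ≤ 2 = deg(f)·deg(g), as expected for curves with no common component (the bound is attained).


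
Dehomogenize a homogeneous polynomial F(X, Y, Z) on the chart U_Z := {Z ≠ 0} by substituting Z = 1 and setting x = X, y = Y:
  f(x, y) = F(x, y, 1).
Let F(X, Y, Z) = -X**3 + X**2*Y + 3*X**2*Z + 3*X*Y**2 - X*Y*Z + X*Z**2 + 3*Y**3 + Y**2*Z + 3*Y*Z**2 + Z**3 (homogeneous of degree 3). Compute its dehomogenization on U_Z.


f(x, y) = -x**3 + x**2*y + 3*x**2 + 3*x*y**2 - x*y + x + 3*y**3 + y**2 + 3*y + 1

On U_Z we set Z = 1. Each monomial c·X^i·Y^j·Z^k in F becomes c·x^i·y^j·1^k = c·x^i·y^j.
Substituting Z = 1: F(X, Y, 1) = -x**3 + x**2*y + 3*x**2 + 3*x*y**2 - x*y + x + 3*y**3 + y**2 + 3*y + 1.
Note: deg(f) ≤ deg(F) = 3; strict inequality happens when F is divisible by Z (lost terms).


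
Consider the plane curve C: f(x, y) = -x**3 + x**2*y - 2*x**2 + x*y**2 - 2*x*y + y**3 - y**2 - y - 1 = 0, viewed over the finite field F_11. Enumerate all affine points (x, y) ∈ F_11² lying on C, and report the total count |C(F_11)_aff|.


Affine F_11-points: {(0, 7), (0, 9), (1, 2), (4, 3), (5, 0), (5, 8), (5, 10), (6, 10), (7, 8), (8, 7), (8, 9), (8, 10), (10, 6), (10, 9)}; count = 14.

For each of the 121 pairs (x, y) ∈ F_11², evaluate f(x, y) mod 11. Record the zeros.
  x = 0: [0↦10, 1↦9, 2↦1, 3↦3, 4↦10, 5↦6, 6↦8, 7↦0, 8↦10, 9↦0, 10↦9]  zeros at y ∈ {7, 9}
  x = 1: [0↦7, 1↦6, 2↦0, 3↦6, 4↦8, 5↦1, 6↦2, 7↦6, 8↦8, 9↦3, 10↦8]  zeros at y ∈ {2}
  x = 2: [0↦5, 1↦6, 2↦4, 3↦5, 4↦4, 5↦7, 6↦9, 7↦5, 8↦1, 9↦3, 10↦6]  zeros at y ∈ ∅
  x = 3: [0↦9, 1↦3, 2↦7, 3↦5, 4↦3, 5↦7, 6↦1, 7↦2, 8↦5, 9↦5, 10↦8]  zeros at y ∈ ∅
  x = 4: [0↦2, 1↦2, 2↦3, 3↦0, 4↦10, 5↦6, 6↦5, 7↦2, 8↦3, 9↦3, 10↦8]  zeros at y ∈ {3}
  x = 5: [0↦0, 1↦8, 2↦8, 3↦6, 4↦8, 5↦9, 6↦4, 7↦10, 8↦0, 9↦2, 10↦0]  zeros at y ∈ {0, 8, 10}
  x = 6: [0↦8, 1↦4, 2↦5, 3↦6, 4↦2, 5↦10, 6↦3, 7↦9, 8↦1, 9↦7, 10↦0]  zeros at y ∈ {10}
  x = 7: [0↦9, 1↦6, 2↦10, 3↦5, 4↦8, 5↦3, 6↦7, 7↦4, 8↦0, 9↦1, 10↦2]  zeros at y ∈ {8}
  x = 8: [0↦8, 1↦8, 2↦6, 3↦8, 4↦9, 5↦4, 6↦10, 7↦0, 8↦2, 9↦0, 10↦0]  zeros at y ∈ {7, 9, 10}
  x = 9: [0↦10, 1↦4, 2↦9, 3↦9, 4↦10, 5↦7, 6↦6, 7↦2, 8↦1, 9↦9, 10↦10]  zeros at y ∈ ∅
  x = 10: [0↦9, 1↦10, 2↦2, 3↦2, 4↦5, 5↦6, 6↦0, 7↦4, 8↦2, 9↦0, 10↦4]  zeros at y ∈ {6, 9}
Collecting zeros: affine points = {(0, 7), (0, 9), (1, 2), (4, 3), (5, 0), (5, 8), (5, 10), (6, 10), (7, 8), (8, 7), (8, 9), (8, 10), (10, 6), (10, 9)}.
Total count |C(F_11)_aff| = 14.


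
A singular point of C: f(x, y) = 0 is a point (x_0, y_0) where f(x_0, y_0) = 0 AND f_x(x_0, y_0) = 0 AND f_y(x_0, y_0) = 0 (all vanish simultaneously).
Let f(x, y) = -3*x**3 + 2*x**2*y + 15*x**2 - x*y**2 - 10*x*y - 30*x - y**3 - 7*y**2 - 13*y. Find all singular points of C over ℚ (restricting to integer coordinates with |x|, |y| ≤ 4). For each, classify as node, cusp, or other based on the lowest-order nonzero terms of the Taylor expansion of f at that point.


Singular points: {(1, -3)}; classification: cusp.

Compute partial derivatives:
  f_x = -9*x**2 + 4*x*y + 30*x - y**2 - 10*y - 30.
  f_y = 2*x**2 - 2*x*y - 10*x - 3*y**2 - 14*y - 13.
Scan x_0 ∈ {−4, ..., 4}. For each x_0, f_y(x_0, y) is a polynomial in y; find its integer roots y ∈ {−4, ..., 4}, then test f_x and f at those candidates.
  x = -4: f_y(-4, y) = -3*y**2 - 6*y + 59; no integer root y with |y| ≤ 4.
  x = -3: f_y(-3, y) = -3*y**2 - 8*y + 35; no integer root y with |y| ≤ 4.
  x = -2: f_y(-2, y) = -3*y**2 - 10*y + 15; no integer root y with |y| ≤ 4.
  x = -1: f_y(-1, y) = -3*y**2 - 12*y - 1; no integer root y with |y| ≤ 4.
  x = 0: f_y(0, y) = -3*y**2 - 14*y - 13; no integer root y with |y| ≤ 4.
  x = 1: f_y(1, y) = -3*y**2 - 16*y - 21; vanishes at y ∈ {-3}. (1, -3): f_x = 0, f = 0 — SINGULAR.
  x = 2: f_y(2, y) = -3*y**2 - 18*y - 25; no integer root y with |y| ≤ 4.
  x = 3: f_y(3, y) = -3*y**2 - 20*y - 25; no integer root y with |y| ≤ 4.
  x = 4: f_y(4, y) = -3*y**2 - 22*y - 21; no integer root y with |y| ≤ 4.
Only singular point on the grid: (1, -3).
Classify: substitute x = 1 + u, y = -3 + v and expand: f = -3*u**3 + 2*u**2*v - u*v**2 - v**3 + v**2.
No constant or linear terms (consistent with a singular point). Quadratic part: v**2. Cubic part: -3*u**3 + 2*u**2*v - u*v**2 - v**3.
The quadratic part v**2 is a perfect square, so there is a single (double) tangent line v = 0, i.e. y = -3. Restricting the cubic part to that line (v = 0) leaves -3*u**3 ≠ 0, so f is not divisible by v and the branch is v² ≈ 3*u**3 to lowest order — this is a cusp.
Classification: cusp.


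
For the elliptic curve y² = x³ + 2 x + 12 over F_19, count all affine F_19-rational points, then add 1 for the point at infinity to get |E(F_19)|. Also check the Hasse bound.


Affine points = {(2, 9), (2, 10), (3, 8), (3, 11), (10, 5), (10, 14), (11, 4), (11, 15), (12, 4), (12, 15), (15, 4), (15, 15), (16, 6), (16, 13), (17, 0), (18, 3), (18, 16)}; affine count = 17; |E(F_19)| = 18.

Discriminant check: Δ ∝ 4a³ + 27b² = 4·2³ + 27·12² = 4·8 + 27·144 ≡ 6 (mod 19). Nonzero ⇒ E is nonsingular.
For each x ∈ F_19, compute rhs = x³ + 2·x + 12 mod 19, then count y ∈ F_19 with y² ≡ rhs.
  x = 0: rhs = 12, matching y values: none (0 points).
  x = 1: rhs = 15, matching y values: none (0 points).
  x = 2: rhs = 5, matching y values: 9, 10 (2 points).
  x = 3: rhs = 7, matching y values: 8, 11 (2 points).
  x = 4: rhs = 8, matching y values: none (0 points).
  x = 5: rhs = 14, matching y values: none (0 points).
  x = 6: rhs = 12, matching y values: none (0 points).
  x = 7: rhs = 8, matching y values: none (0 points).
  x = 8: rhs = 8, matching y values: none (0 points).
  x = 9: rhs = 18, matching y values: none (0 points).
  x = 10: rhs = 6, matching y values: 5, 14 (2 points).
  x = 11: rhs = 16, matching y values: 4, 15 (2 points).
  x = 12: rhs = 16, matching y values: 4, 15 (2 points).
  x = 13: rhs = 12, matching y values: none (0 points).
  x = 14: rhs = 10, matching y values: none (0 points).
  x = 15: rhs = 16, matching y values: 4, 15 (2 points).
  x = 16: rhs = 17, matching y values: 6, 13 (2 points).
  x = 17: rhs = 0, matching y values: 0 (1 points).
  x = 18: rhs = 9, matching y values: 3, 16 (2 points).
Total affine count: 17.
Full point count |E(F_19)| = 17 + 1 = 18.
Hasse bound: |18 − (19+1)| = |-2| = 2 ≤ 2√19 ≈ 8.7178 ✓.


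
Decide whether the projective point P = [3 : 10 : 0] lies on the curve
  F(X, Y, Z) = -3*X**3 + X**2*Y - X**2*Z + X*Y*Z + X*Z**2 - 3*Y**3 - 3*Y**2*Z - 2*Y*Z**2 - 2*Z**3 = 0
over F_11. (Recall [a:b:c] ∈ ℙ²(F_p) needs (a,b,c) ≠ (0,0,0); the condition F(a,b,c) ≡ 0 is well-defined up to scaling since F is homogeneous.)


F(3,10,0) ≡ 1 (mod 11); P is NOT on the curve.

Evaluate F(3, 10, 0) term-by-term (mod 11).
  -3*X**3 ↦ -3·27·1·1 = -81
  X**2*Y ↦ 1·9·10·1 = 90
  -X**2*Z ↦ -1·9·1·0 = 0
  X*Y*Z ↦ 1·3·10·0 = 0
  X*Z**2 ↦ 1·3·1·0 = 0
  -3*Y**3 ↦ -3·1·1000·1 = -3000
  -3*Y**2*Z ↦ -3·1·100·0 = 0
  -2*Y*Z**2 ↦ -2·1·10·0 = 0
  -2*Z**3 ↦ -2·1·1·0 = 0
Sum: F(3, 10, 0) = (-81) + (90) + (0) + (0) + (0) + (-3000) + (0) + (0) + (0) = -2991.
Reducing mod 11: -2991 ≡ 1 (mod 11).
Since F(a, b, c) ≡ 1 ≠ 0 (mod 11), P does NOT lie on the curve.


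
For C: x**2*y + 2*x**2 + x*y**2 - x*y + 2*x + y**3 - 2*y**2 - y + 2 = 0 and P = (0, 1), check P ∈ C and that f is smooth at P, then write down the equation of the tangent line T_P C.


Tangent line at P: 2*x - 2*y + 2 = 0.

Step 1: f(0, 1) = 0, so P lies on C.
Step 2: partial derivatives
  f_x(x, y) = 2*x*y + 4*x + y**2 - y + 2, f_y(x, y) = x**2 + 2*x*y - x + 3*y**2 - 4*y - 1.
  f_x(P) = 2, f_y(P) = -2 (gradient nonzero, so P is smooth).
Step 3: tangent line at P: 2·(x − 0) + -2·(y − 1) = 0.
Expanding: 2*x - 2*y + 2 = 0.


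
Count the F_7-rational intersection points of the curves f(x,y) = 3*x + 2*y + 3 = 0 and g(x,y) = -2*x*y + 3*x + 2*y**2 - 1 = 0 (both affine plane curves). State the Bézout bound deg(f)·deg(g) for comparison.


Common zeros: {(0, 2), (5, 5)}; count = 2; Bézout bound = 2.

deg(f) = 1, deg(g) = 2, so Bézout bound = 2.
Scan x ∈ F_7. For each x, list the y ∈ F_7 with f(x, y) ≡ 0 and those with g(x, y) ≡ 0 (mod 7); the common zeros in that column are the intersection.
  x = 0: f ≡ 0 at y ∈ {2}; g ≡ 0 at y ∈ {2, 5}; common: {2}.
  x = 1: f ≡ 0 at y ∈ {4}; g ≡ 0 at y ∈ {3, 5}; common: ∅.
  x = 2: f ≡ 0 at y ∈ {6}; g ≡ 0 at y ∈ {4, 5}; common: ∅.
  x = 3: f ≡ 0 at y ∈ {1}; g ≡ 0 at y ∈ {5}; common: ∅.
  x = 4: f ≡ 0 at y ∈ {3}; g ≡ 0 at y ∈ {5, 6}; common: ∅.
  x = 5: f ≡ 0 at y ∈ {5}; g ≡ 0 at y ∈ {0, 5}; common: {5}.
  x = 6: f ≡ 0 at y ∈ {0}; g ≡ 0 at y ∈ {1, 5}; common: ∅.
Collecting: common zeros = {(0, 2), (5, 5)}, so the count is 2.
Comparison with the Bézout bound: 2 ≤ 2 = deg(f)·deg(g), as expected for curves with no common component (the bound is attained).


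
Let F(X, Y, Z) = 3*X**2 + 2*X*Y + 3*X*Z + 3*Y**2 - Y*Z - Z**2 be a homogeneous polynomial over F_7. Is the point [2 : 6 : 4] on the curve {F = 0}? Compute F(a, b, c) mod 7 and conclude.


F(2,6,4) ≡ 2 (mod 7); P is NOT on the curve.

Evaluate F(2, 6, 4) term-by-term (mod 7).
  3*X**2 ↦ 3·4·1·1 = 12
  2*X*Y ↦ 2·2·6·1 = 24
  3*X*Z ↦ 3·2·1·4 = 24
  3*Y**2 ↦ 3·1·36·1 = 108
  -Y*Z ↦ -1·1·6·4 = -24
  -Z**2 ↦ -1·1·1·16 = -16
Sum: F(2, 6, 4) = (12) + (24) + (24) + (108) + (-24) + (-16) = 128.
Reducing mod 7: 128 ≡ 2 (mod 7).
Since F(a, b, c) ≡ 2 ≠ 0 (mod 7), P does NOT lie on the curve.


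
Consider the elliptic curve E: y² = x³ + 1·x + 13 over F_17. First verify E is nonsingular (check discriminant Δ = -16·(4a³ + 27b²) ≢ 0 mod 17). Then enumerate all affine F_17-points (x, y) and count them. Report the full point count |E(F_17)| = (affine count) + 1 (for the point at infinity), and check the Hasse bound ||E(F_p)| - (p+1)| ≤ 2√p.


Affine points = {(0, 8), (0, 9), (1, 7), (1, 10), (3, 3), (3, 14), (4, 8), (4, 9), (12, 6), (12, 11), (13, 8), (13, 9), (14, 0)}; affine count = 13; |E(F_17)| = 14.

Discriminant check: Δ ∝ 4a³ + 27b² = 4·1³ + 27·13² = 4·1 + 27·169 ≡ 11 (mod 17). Nonzero ⇒ E is nonsingular.
For each x ∈ F_17, compute rhs = x³ + 1·x + 13 mod 17, then count y ∈ F_17 with y² ≡ rhs.
  x = 0: rhs = 13, matching y values: 8, 9 (2 points).
  x = 1: rhs = 15, matching y values: 7, 10 (2 points).
  x = 2: rhs = 6, matching y values: none (0 points).
  x = 3: rhs = 9, matching y values: 3, 14 (2 points).
  x = 4: rhs = 13, matching y values: 8, 9 (2 points).
  x = 5: rhs = 7, matching y values: none (0 points).
  x = 6: rhs = 14, matching y values: none (0 points).
  x = 7: rhs = 6, matching y values: none (0 points).
  x = 8: rhs = 6, matching y values: none (0 points).
  x = 9: rhs = 3, matching y values: none (0 points).
  x = 10: rhs = 3, matching y values: none (0 points).
  x = 11: rhs = 12, matching y values: none (0 points).
  x = 12: rhs = 2, matching y values: 6, 11 (2 points).
  x = 13: rhs = 13, matching y values: 8, 9 (2 points).
  x = 14: rhs = 0, matching y values: 0 (1 points).
  x = 15: rhs = 3, matching y values: none (0 points).
  x = 16: rhs = 11, matching y values: none (0 points).
Total affine count: 13.
Full point count |E(F_17)| = 13 + 1 = 14.
Hasse bound: |14 − (17+1)| = |-4| = 4 ≤ 2√17 ≈ 8.2462 ✓.


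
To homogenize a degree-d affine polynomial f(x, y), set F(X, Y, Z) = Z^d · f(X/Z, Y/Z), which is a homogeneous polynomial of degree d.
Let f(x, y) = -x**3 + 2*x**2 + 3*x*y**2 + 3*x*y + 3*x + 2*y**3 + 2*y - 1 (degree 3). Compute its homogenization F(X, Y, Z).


F(X, Y, Z) = -X**3 + 2*X**2*Z + 3*X*Y**2 + 3*X*Y*Z + 3*X*Z**2 + 2*Y**3 + 2*Y*Z**2 - Z**3

deg(f) = 3.
Substitute x = X/Z, y = Y/Z into f, then multiply by Z^3.
  monomial -1·x^3·y^0 ↦ -1·X^3·Y^0·Z^0.
  monomial 2·x^2·y^0 ↦ 2·X^2·Y^0·Z^1.
  monomial 3·x^1·y^2 ↦ 3·X^1·Y^2·Z^0.
  monomial 3·x^1·y^1 ↦ 3·X^1·Y^1·Z^1.
  monomial 3·x^1·y^0 ↦ 3·X^1·Y^0·Z^2.
  monomial 2·x^0·y^3 ↦ 2·X^0·Y^3·Z^0.
  monomial 2·x^0·y^1 ↦ 2·X^0·Y^1·Z^2.
  monomial -1·x^0·y^0 ↦ -1·X^0·Y^0·Z^3.
Collecting: F(X, Y, Z) = -X**3 + 2*X**2*Z + 3*X*Y**2 + 3*X*Y*Z + 3*X*Z**2 + 2*Y**3 + 2*Y*Z**2 - Z**3.


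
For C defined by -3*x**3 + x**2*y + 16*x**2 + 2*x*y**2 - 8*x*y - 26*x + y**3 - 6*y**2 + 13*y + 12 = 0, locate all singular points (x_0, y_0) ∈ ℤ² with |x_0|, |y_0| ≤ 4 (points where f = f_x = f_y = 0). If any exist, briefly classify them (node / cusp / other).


Singular points: {(2, 1)}; classification: node.

Compute partial derivatives:
  f_x = -9*x**2 + 2*x*y + 32*x + 2*y**2 - 8*y - 26.
  f_y = x**2 + 4*x*y - 8*x + 3*y**2 - 12*y + 13.
Scan x_0 ∈ {−4, ..., 4}. For each x_0, f_y(x_0, y) is a polynomial in y; find its integer roots y ∈ {−4, ..., 4}, then test f_x and f at those candidates.
  x = -4: f_y(-4, y) = 3*y**2 - 28*y + 61; no integer root y with |y| ≤ 4.
  x = -3: f_y(-3, y) = 3*y**2 - 24*y + 46; no integer root y with |y| ≤ 4.
  x = -2: f_y(-2, y) = 3*y**2 - 20*y + 33; vanishes at y ∈ {3}. (-2, 3): f_x = -144 ≠ 0.
  x = -1: f_y(-1, y) = 3*y**2 - 16*y + 22; no integer root y with |y| ≤ 4.
  x = 0: f_y(0, y) = 3*y**2 - 12*y + 13; no integer root y with |y| ≤ 4.
  x = 1: f_y(1, y) = 3*y**2 - 8*y + 6; no integer root y with |y| ≤ 4.
  x = 2: f_y(2, y) = 3*y**2 - 4*y + 1; vanishes at y ∈ {1}. (2, 1): f_x = 0, f = 0 — SINGULAR.
  x = 3: f_y(3, y) = 3*y**2 - 2; no integer root y with |y| ≤ 4.
  x = 4: f_y(4, y) = 3*y**2 + 4*y - 3; no integer root y with |y| ≤ 4.
Only singular point on the grid: (2, 1).
Classify: substitute x = 2 + u, y = 1 + v and expand: f = -3*u**3 + u**2*v - u**2 + 2*u*v**2 + v**3 + v**2.
No constant or linear terms (consistent with a singular point). Quadratic part: -u**2 + v**2. Cubic part: -3*u**3 + u**2*v + 2*u*v**2 + v**3.
The quadratic part v**2 - u**2 = (v − u)(v + u) splits into two distinct linear factors, so there are two distinct tangent lines y − 1 = ±(x − 2) — this is a node (ordinary double point).
Classification: node.


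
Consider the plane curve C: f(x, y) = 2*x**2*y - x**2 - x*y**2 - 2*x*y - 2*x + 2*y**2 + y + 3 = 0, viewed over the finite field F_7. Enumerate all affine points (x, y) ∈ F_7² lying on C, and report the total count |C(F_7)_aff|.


Affine F_7-points: {(1, 0), (1, 6), (2, 1), (3, 1), (3, 5), (4, 0), (4, 2), (5, 4), (5, 5)}; count = 9.

For each of the 49 pairs (x, y) ∈ F_7², evaluate f(x, y) mod 7. Record the zeros.
  x = 0: [0↦3, 1↦6, 2↦6, 3↦3, 4↦4, 5↦2, 6↦4]  zeros at y ∈ ∅
  x = 1: [0↦0, 1↦2, 2↦6, 3↦5, 4↦6, 5↦2, 6↦0]  zeros at y ∈ {0, 6}
  x = 2: [0↦2, 1↦0, 2↦5, 3↦3, 4↦1, 5↦6, 6↦4]  zeros at y ∈ {1}
  x = 3: [0↦2, 1↦0, 2↦3, 3↦4, 4↦3, 5↦0, 6↦2]  zeros at y ∈ {1, 5}
  x = 4: [0↦0, 1↦2, 2↦0, 3↦1, 4↦5, 5↦5, 6↦1]  zeros at y ∈ {0, 2}
  x = 5: [0↦3, 1↦6, 2↦3, 3↦1, 4↦0, 5↦0, 6↦1]  zeros at y ∈ {4, 5}
  x = 6: [0↦4, 1↦5, 2↦5, 3↦4, 4↦2, 5↦6, 6↦2]  zeros at y ∈ ∅
Collecting zeros: affine points = {(1, 0), (1, 6), (2, 1), (3, 1), (3, 5), (4, 0), (4, 2), (5, 4), (5, 5)}.
Total count |C(F_7)_aff| = 9.


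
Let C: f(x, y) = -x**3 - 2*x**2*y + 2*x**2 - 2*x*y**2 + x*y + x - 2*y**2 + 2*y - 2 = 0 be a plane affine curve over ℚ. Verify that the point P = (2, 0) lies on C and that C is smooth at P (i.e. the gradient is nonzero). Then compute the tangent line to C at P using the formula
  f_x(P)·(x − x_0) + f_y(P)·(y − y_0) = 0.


Tangent line at P: -3*x - 4*y + 6 = 0.

Step 1: f(2, 0) = 0, so P lies on C.
Step 2: partial derivatives
  f_x(x, y) = -3*x**2 - 4*x*y + 4*x - 2*y**2 + y + 1, f_y(x, y) = -2*x**2 - 4*x*y + x - 4*y + 2.
  f_x(P) = -3, f_y(P) = -4 (gradient nonzero, so P is smooth).
Step 3: tangent line at P: -3·(x − 2) + -4·(y − 0) = 0.
Expanding: -3*x - 4*y + 6 = 0.


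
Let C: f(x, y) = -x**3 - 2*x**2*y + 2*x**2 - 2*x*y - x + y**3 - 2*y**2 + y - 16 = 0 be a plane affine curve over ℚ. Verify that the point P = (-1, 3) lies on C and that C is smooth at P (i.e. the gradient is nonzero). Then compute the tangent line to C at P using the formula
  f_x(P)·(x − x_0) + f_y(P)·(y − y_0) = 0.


Tangent line at P: -2*x + 16*y - 50 = 0.

Step 1: f(-1, 3) = 0, so P lies on C.
Step 2: partial derivatives
  f_x(x, y) = -3*x**2 - 4*x*y + 4*x - 2*y - 1, f_y(x, y) = -2*x**2 - 2*x + 3*y**2 - 4*y + 1.
  f_x(P) = -2, f_y(P) = 16 (gradient nonzero, so P is smooth).
Step 3: tangent line at P: -2·(x − -1) + 16·(y − 3) = 0.
Expanding: -2*x + 16*y - 50 = 0.


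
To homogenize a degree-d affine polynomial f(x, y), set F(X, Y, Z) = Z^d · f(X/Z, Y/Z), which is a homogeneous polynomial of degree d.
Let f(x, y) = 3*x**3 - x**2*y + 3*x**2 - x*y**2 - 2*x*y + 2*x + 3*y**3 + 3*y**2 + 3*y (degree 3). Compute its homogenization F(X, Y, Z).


F(X, Y, Z) = 3*X**3 - X**2*Y + 3*X**2*Z - X*Y**2 - 2*X*Y*Z + 2*X*Z**2 + 3*Y**3 + 3*Y**2*Z + 3*Y*Z**2

deg(f) = 3.
Substitute x = X/Z, y = Y/Z into f, then multiply by Z^3.
  monomial 3·x^3·y^0 ↦ 3·X^3·Y^0·Z^0.
  monomial -1·x^2·y^1 ↦ -1·X^2·Y^1·Z^0.
  monomial 3·x^2·y^0 ↦ 3·X^2·Y^0·Z^1.
  monomial -1·x^1·y^2 ↦ -1·X^1·Y^2·Z^0.
  monomial -2·x^1·y^1 ↦ -2·X^1·Y^1·Z^1.
  monomial 2·x^1·y^0 ↦ 2·X^1·Y^0·Z^2.
  monomial 3·x^0·y^3 ↦ 3·X^0·Y^3·Z^0.
  monomial 3·x^0·y^2 ↦ 3·X^0·Y^2·Z^1.
  monomial 3·x^0·y^1 ↦ 3·X^0·Y^1·Z^2.
Collecting: F(X, Y, Z) = 3*X**3 - X**2*Y + 3*X**2*Z - X*Y**2 - 2*X*Y*Z + 2*X*Z**2 + 3*Y**3 + 3*Y**2*Z + 3*Y*Z**2.


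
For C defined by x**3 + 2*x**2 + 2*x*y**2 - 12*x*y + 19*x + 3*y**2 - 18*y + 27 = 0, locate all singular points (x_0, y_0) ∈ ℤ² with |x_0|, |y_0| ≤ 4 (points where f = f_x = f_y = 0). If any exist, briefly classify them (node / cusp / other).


Singular points: {(-1, 3)}; classification: node.

Compute partial derivatives:
  f_x = 3*x**2 + 4*x + 2*y**2 - 12*y + 19.
  f_y = 4*x*y - 12*x + 6*y - 18.
Scan x_0 ∈ {−4, ..., 4}. For each x_0, f_y(x_0, y) is a polynomial in y; find its integer roots y ∈ {−4, ..., 4}, then test f_x and f at those candidates.
  x = -4: f_y(-4, y) = 30 - 10*y; vanishes at y ∈ {3}. (-4, 3): f_x = 33 ≠ 0.
  x = -3: f_y(-3, y) = 18 - 6*y; vanishes at y ∈ {3}. (-3, 3): f_x = 16 ≠ 0.
  x = -2: f_y(-2, y) = 6 - 2*y; vanishes at y ∈ {3}. (-2, 3): f_x = 5 ≠ 0.
  x = -1: f_y(-1, y) = 2*y - 6; vanishes at y ∈ {3}. (-1, 3): f_x = 0, f = 0 — SINGULAR.
  x = 0: f_y(0, y) = 6*y - 18; vanishes at y ∈ {3}. (0, 3): f_x = 1 ≠ 0.
  x = 1: f_y(1, y) = 10*y - 30; vanishes at y ∈ {3}. (1, 3): f_x = 8 ≠ 0.
  x = 2: f_y(2, y) = 14*y - 42; vanishes at y ∈ {3}. (2, 3): f_x = 21 ≠ 0.
  x = 3: f_y(3, y) = 18*y - 54; vanishes at y ∈ {3}. (3, 3): f_x = 40 ≠ 0.
  x = 4: f_y(4, y) = 22*y - 66; vanishes at y ∈ {3}. (4, 3): f_x = 65 ≠ 0.
Only singular point on the grid: (-1, 3).
Classify: substitute x = -1 + u, y = 3 + v and expand: f = u**3 - u**2 + 2*u*v**2 + v**2.
No constant or linear terms (consistent with a singular point). Quadratic part: -u**2 + v**2. Cubic part: u**3 + 2*u*v**2.
The quadratic part v**2 - u**2 = (v − u)(v + u) splits into two distinct linear factors, so there are two distinct tangent lines y − 3 = ±(x − -1) — this is a node (ordinary double point).
Classification: node.


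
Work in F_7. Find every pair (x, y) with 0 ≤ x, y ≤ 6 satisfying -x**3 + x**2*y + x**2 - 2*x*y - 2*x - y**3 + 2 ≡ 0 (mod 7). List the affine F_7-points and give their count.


Affine F_7-points: {(1, 0), (2, 1), (2, 2), (2, 4), (5, 4)}; count = 5.

For each of the 49 pairs (x, y) ∈ F_7², evaluate f(x, y) mod 7. Record the zeros.
  x = 0: [0↦2, 1↦1, 2↦1, 3↦3, 4↦1, 5↦3, 6↦3]  zeros at y ∈ ∅
  x = 1: [0↦0, 1↦5, 2↦4, 3↦5, 4↦2, 5↦3, 6↦2]  zeros at y ∈ {0}
  x = 2: [0↦1, 1↦0, 2↦0, 3↦2, 4↦0, 5↦2, 6↦2]  zeros at y ∈ {1, 2, 4}
  x = 3: [0↦6, 1↦1, 2↦4, 3↦2, 4↦3, 5↦1, 6↦4]  zeros at y ∈ ∅
  x = 4: [0↦2, 1↦2, 2↦3, 3↦6, 4↦5, 5↦1, 6↦2]  zeros at y ∈ ∅
  x = 5: [0↦4, 1↦4, 2↦5, 3↦1, 4↦0, 5↦3, 6↦4]  zeros at y ∈ {4}
  x = 6: [0↦6, 1↦1, 2↦4, 3↦2, 4↦3, 5↦1, 6↦4]  zeros at y ∈ ∅
Collecting zeros: affine points = {(1, 0), (2, 1), (2, 2), (2, 4), (5, 4)}.
Total count |C(F_7)_aff| = 5.


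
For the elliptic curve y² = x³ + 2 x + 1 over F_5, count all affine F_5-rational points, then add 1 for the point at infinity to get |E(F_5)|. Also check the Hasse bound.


Affine points = {(0, 1), (0, 4), (1, 2), (1, 3), (3, 2), (3, 3)}; affine count = 6; |E(F_5)| = 7.

Discriminant check: Δ ∝ 4a³ + 27b² = 4·2³ + 27·1² = 4·8 + 27·1 ≡ 4 (mod 5). Nonzero ⇒ E is nonsingular.
For each x ∈ F_5, compute rhs = x³ + 2·x + 1 mod 5, then count y ∈ F_5 with y² ≡ rhs.
  x = 0: rhs = 1, matching y values: 1, 4 (2 points).
  x = 1: rhs = 4, matching y values: 2, 3 (2 points).
  x = 2: rhs = 3, matching y values: none (0 points).
  x = 3: rhs = 4, matching y values: 2, 3 (2 points).
  x = 4: rhs = 3, matching y values: none (0 points).
Total affine count: 6.
Full point count |E(F_5)| = 6 + 1 = 7.
Hasse bound: |7 − (5+1)| = |1| = 1 ≤ 2√5 ≈ 4.4721 ✓.


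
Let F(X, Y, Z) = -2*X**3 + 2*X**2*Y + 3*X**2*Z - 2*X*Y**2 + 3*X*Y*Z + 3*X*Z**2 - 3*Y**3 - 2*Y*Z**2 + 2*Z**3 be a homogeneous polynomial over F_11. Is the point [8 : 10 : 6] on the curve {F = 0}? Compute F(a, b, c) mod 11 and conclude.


F(8,10,6) ≡ 1 (mod 11); P is NOT on the curve.

Evaluate F(8, 10, 6) term-by-term (mod 11).
  -2*X**3 ↦ -2·512·1·1 = -1024
  2*X**2*Y ↦ 2·64·10·1 = 1280
  3*X**2*Z ↦ 3·64·1·6 = 1152
  -2*X*Y**2 ↦ -2·8·100·1 = -1600
  3*X*Y*Z ↦ 3·8·10·6 = 1440
  3*X*Z**2 ↦ 3·8·1·36 = 864
  -3*Y**3 ↦ -3·1·1000·1 = -3000
  -2*Y*Z**2 ↦ -2·1·10·36 = -720
  2*Z**3 ↦ 2·1·1·216 = 432
Sum: F(8, 10, 6) = (-1024) + (1280) + (1152) + (-1600) + (1440) + (864) + (-3000) + (-720) + (432) = -1176.
Reducing mod 11: -1176 ≡ 1 (mod 11).
Since F(a, b, c) ≡ 1 ≠ 0 (mod 11), P does NOT lie on the curve.


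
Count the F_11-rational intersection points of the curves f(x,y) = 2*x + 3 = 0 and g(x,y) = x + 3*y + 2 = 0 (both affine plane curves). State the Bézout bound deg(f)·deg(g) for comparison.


Common zeros: {(4, 9)}; count = 1; Bézout bound = 1.

deg(f) = 1, deg(g) = 1, so Bézout bound = 1.
Scan x ∈ F_11. For each x, list the y ∈ F_11 with f(x, y) ≡ 0 and those with g(x, y) ≡ 0 (mod 11); the common zeros in that column are the intersection.
  x = 0: f ≡ 0 at y ∈ ∅; g ≡ 0 at y ∈ {3}; common: ∅.
  x = 1: f ≡ 0 at y ∈ ∅; g ≡ 0 at y ∈ {10}; common: ∅.
  x = 2: f ≡ 0 at y ∈ ∅; g ≡ 0 at y ∈ {6}; common: ∅.
  x = 3: f ≡ 0 at y ∈ ∅; g ≡ 0 at y ∈ {2}; common: ∅.
  x = 4: f ≡ 0 at y ∈ {0, 1, 2, 3, 4, 5, 6, 7, 8, 9, 10}; g ≡ 0 at y ∈ {9}; common: {9}.
  x = 5: f ≡ 0 at y ∈ ∅; g ≡ 0 at y ∈ {5}; common: ∅.
  x = 6: f ≡ 0 at y ∈ ∅; g ≡ 0 at y ∈ {1}; common: ∅.
  x = 7: f ≡ 0 at y ∈ ∅; g ≡ 0 at y ∈ {8}; common: ∅.
  x = 8: f ≡ 0 at y ∈ ∅; g ≡ 0 at y ∈ {4}; common: ∅.
  x = 9: f ≡ 0 at y ∈ ∅; g ≡ 0 at y ∈ {0}; common: ∅.
  x = 10: f ≡ 0 at y ∈ ∅; g ≡ 0 at y ∈ {7}; common: ∅.
Collecting: common zeros = {(4, 9)}, so the count is 1.
Comparison with the Bézout bound: 1 ≤ 1 = deg(f)·deg(g), as expected for curves with no common component (the bound is attained).


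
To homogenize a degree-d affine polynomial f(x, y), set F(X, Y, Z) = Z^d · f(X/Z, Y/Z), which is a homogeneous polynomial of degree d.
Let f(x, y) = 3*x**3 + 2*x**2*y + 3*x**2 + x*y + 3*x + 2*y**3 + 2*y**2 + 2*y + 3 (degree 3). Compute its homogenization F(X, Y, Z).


F(X, Y, Z) = 3*X**3 + 2*X**2*Y + 3*X**2*Z + X*Y*Z + 3*X*Z**2 + 2*Y**3 + 2*Y**2*Z + 2*Y*Z**2 + 3*Z**3

deg(f) = 3.
Substitute x = X/Z, y = Y/Z into f, then multiply by Z^3.
  monomial 3·x^3·y^0 ↦ 3·X^3·Y^0·Z^0.
  monomial 2·x^2·y^1 ↦ 2·X^2·Y^1·Z^0.
  monomial 3·x^2·y^0 ↦ 3·X^2·Y^0·Z^1.
  monomial 1·x^1·y^1 ↦ 1·X^1·Y^1·Z^1.
  monomial 3·x^1·y^0 ↦ 3·X^1·Y^0·Z^2.
  monomial 2·x^0·y^3 ↦ 2·X^0·Y^3·Z^0.
  monomial 2·x^0·y^2 ↦ 2·X^0·Y^2·Z^1.
  monomial 2·x^0·y^1 ↦ 2·X^0·Y^1·Z^2.
  monomial 3·x^0·y^0 ↦ 3·X^0·Y^0·Z^3.
Collecting: F(X, Y, Z) = 3*X**3 + 2*X**2*Y + 3*X**2*Z + X*Y*Z + 3*X*Z**2 + 2*Y**3 + 2*Y**2*Z + 2*Y*Z**2 + 3*Z**3.


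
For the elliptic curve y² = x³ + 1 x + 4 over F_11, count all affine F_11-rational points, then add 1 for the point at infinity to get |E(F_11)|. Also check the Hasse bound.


Affine points = {(0, 2), (0, 9), (2, 5), (2, 6), (3, 1), (3, 10), (9, 4), (9, 7)}; affine count = 8; |E(F_11)| = 9.

Discriminant check: Δ ∝ 4a³ + 27b² = 4·1³ + 27·4² = 4·1 + 27·16 ≡ 7 (mod 11). Nonzero ⇒ E is nonsingular.
For each x ∈ F_11, compute rhs = x³ + 1·x + 4 mod 11, then count y ∈ F_11 with y² ≡ rhs.
  x = 0: rhs = 4, matching y values: 2, 9 (2 points).
  x = 1: rhs = 6, matching y values: none (0 points).
  x = 2: rhs = 3, matching y values: 5, 6 (2 points).
  x = 3: rhs = 1, matching y values: 1, 10 (2 points).
  x = 4: rhs = 6, matching y values: none (0 points).
  x = 5: rhs = 2, matching y values: none (0 points).
  x = 6: rhs = 6, matching y values: none (0 points).
  x = 7: rhs = 2, matching y values: none (0 points).
  x = 8: rhs = 7, matching y values: none (0 points).
  x = 9: rhs = 5, matching y values: 4, 7 (2 points).
  x = 10: rhs = 2, matching y values: none (0 points).
Total affine count: 8.
Full point count |E(F_11)| = 8 + 1 = 9.
Hasse bound: |9 − (11+1)| = |-3| = 3 ≤ 2√11 ≈ 6.6332 ✓.


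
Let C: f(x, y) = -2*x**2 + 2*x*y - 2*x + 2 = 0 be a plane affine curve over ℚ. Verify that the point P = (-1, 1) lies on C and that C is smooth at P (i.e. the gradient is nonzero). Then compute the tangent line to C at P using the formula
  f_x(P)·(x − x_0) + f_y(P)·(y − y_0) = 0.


Tangent line at P: 4*x - 2*y + 6 = 0.

Step 1: f(-1, 1) = 0, so P lies on C.
Step 2: partial derivatives
  f_x(x, y) = -4*x + 2*y - 2, f_y(x, y) = 2*x.
  f_x(P) = 4, f_y(P) = -2 (gradient nonzero, so P is smooth).
Step 3: tangent line at P: 4·(x − -1) + -2·(y − 1) = 0.
Expanding: 4*x - 2*y + 6 = 0.


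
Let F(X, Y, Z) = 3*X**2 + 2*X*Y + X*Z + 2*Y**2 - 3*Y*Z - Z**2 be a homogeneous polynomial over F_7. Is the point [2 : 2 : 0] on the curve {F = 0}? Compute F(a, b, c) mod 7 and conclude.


F(2,2,0) ≡ 0 (mod 7); P is on the curve.

Evaluate F(2, 2, 0) term-by-term (mod 7).
  3*X**2 ↦ 3·4·1·1 = 12
  2*X*Y ↦ 2·2·2·1 = 8
  X*Z ↦ 1·2·1·0 = 0
  2*Y**2 ↦ 2·1·4·1 = 8
  -3*Y*Z ↦ -3·1·2·0 = 0
  -Z**2 ↦ -1·1·1·0 = 0
Sum: F(2, 2, 0) = (12) + (8) + (0) + (8) + (0) + (0) = 28.
Reducing mod 7: 28 ≡ 0 (mod 7).
Since F(a, b, c) ≡ 0 (mod 7), P lies on the curve.


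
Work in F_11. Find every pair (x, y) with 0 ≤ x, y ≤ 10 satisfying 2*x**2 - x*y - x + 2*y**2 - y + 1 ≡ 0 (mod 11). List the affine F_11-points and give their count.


Affine F_11-points: {(0, 8), (0, 9), (3, 3), (3, 10), (5, 5), (5, 9), (8, 0), (8, 10), (9, 0), (9, 5), (10, 3), (10, 8)}; count = 12.

For each of the 121 pairs (x, y) ∈ F_11², evaluate f(x, y) mod 11. Record the zeros.
  x = 0: [0↦1, 1↦2, 2↦7, 3↦5, 4↦7, 5↦2, 6↦1, 7↦4, 8↦0, 9↦0, 10↦4]  zeros at y ∈ {8, 9}
  x = 1: [0↦2, 1↦2, 2↦6, 3↦3, 4↦4, 5↦9, 6↦7, 7↦9, 8↦4, 9↦3, 10↦6]  zeros at y ∈ ∅
  x = 2: [0↦7, 1↦6, 2↦9, 3↦5, 4↦5, 5↦9, 6↦6, 7↦7, 8↦1, 9↦10, 10↦1]  zeros at y ∈ ∅
  x = 3: [0↦5, 1↦3, 2↦5, 3↦0, 4↦10, 5↦2, 6↦9, 7↦9, 8↦2, 9↦10, 10↦0]  zeros at y ∈ {3, 10}
  x = 4: [0↦7, 1↦4, 2↦5, 3↦10, 4↦8, 5↦10, 6↦5, 7↦4, 8↦7, 9↦3, 10↦3]  zeros at y ∈ ∅
  x = 5: [0↦2, 1↦9, 2↦9, 3↦2, 4↦10, 5↦0, 6↦5, 7↦3, 8↦5, 9↦0, 10↦10]  zeros at y ∈ {5, 9}
  x = 6: [0↦1, 1↦7, 2↦6, 3↦9, 4↦5, 5↦5, 6↦9, 7↦6, 8↦7, 9↦1, 10↦10]  zeros at y ∈ ∅
  x = 7: [0↦4, 1↦9, 2↦7, 3↦9, 4↦4, 5↦3, 6↦6, 7↦2, 8↦2, 9↦6, 10↦3]  zeros at y ∈ ∅
  x = 8: [0↦0, 1↦4, 2↦1, 3↦2, 4↦7, 5↦5, 6↦7, 7↦2, 8↦1, 9↦4, 10↦0]  zeros at y ∈ {0, 10}
  x = 9: [0↦0, 1↦3, 2↦10, 3↦10, 4↦3, 5↦0, 6↦1, 7↦6, 8↦4, 9↦6, 10↦1]  zeros at y ∈ {0, 5}
  x = 10: [0↦4, 1↦6, 2↦1, 3↦0, 4↦3, 5↦10, 6↦10, 7↦3, 8↦0, 9↦1, 10↦6]  zeros at y ∈ {3, 8}
Collecting zeros: affine points = {(0, 8), (0, 9), (3, 3), (3, 10), (5, 5), (5, 9), (8, 0), (8, 10), (9, 0), (9, 5), (10, 3), (10, 8)}.
Total count |C(F_11)_aff| = 12.


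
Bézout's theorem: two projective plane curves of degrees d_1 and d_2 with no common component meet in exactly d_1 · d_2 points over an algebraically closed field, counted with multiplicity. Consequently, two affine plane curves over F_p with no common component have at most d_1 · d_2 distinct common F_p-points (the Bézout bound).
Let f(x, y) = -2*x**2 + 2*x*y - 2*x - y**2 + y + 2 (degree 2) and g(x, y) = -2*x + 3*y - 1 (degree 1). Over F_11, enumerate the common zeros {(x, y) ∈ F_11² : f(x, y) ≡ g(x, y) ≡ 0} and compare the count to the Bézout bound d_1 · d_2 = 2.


Common zeros: {(1, 1), (9, 10)}; count = 2; Bézout bound = 2.

deg(f) = 2, deg(g) = 1, so Bézout bound = 2.
Scan x ∈ F_11. For each x, list the y ∈ F_11 with f(x, y) ≡ 0 and those with g(x, y) ≡ 0 (mod 11); the common zeros in that column are the intersection.
  x = 0: f ≡ 0 at y ∈ {2, 10}; g ≡ 0 at y ∈ {4}; common: ∅.
  x = 1: f ≡ 0 at y ∈ {1, 2}; g ≡ 0 at y ∈ {1}; common: {1}.
  x = 2: f ≡ 0 at y ∈ ∅; g ≡ 0 at y ∈ {9}; common: ∅.
  x = 3: f ≡ 0 at y ∈ {0, 7}; g ≡ 0 at y ∈ {6}; common: ∅.
  x = 4: f ≡ 0 at y ∈ ∅; g ≡ 0 at y ∈ {3}; common: ∅.
  x = 5: f ≡ 0 at y ∈ ∅; g ≡ 0 at y ∈ {0}; common: ∅.
  x = 6: f ≡ 0 at y ∈ ∅; g ≡ 0 at y ∈ {8}; common: ∅.
  x = 7: f ≡ 0 at y ∈ {0, 4}; g ≡ 0 at y ∈ {5}; common: ∅.
  x = 8: f ≡ 0 at y ∈ ∅; g ≡ 0 at y ∈ {2}; common: ∅.
  x = 9: f ≡ 0 at y ∈ {9, 10}; g ≡ 0 at y ∈ {10}; common: {10}.
  x = 10: f ≡ 0 at y ∈ {1, 9}; g ≡ 0 at y ∈ {7}; common: ∅.
Collecting: common zeros = {(1, 1), (9, 10)}, so the count is 2.
Comparison with the Bézout bound: 2 ≤ 2 = deg(f)·deg(g), as expected for curves with no common component (the bound is attained).


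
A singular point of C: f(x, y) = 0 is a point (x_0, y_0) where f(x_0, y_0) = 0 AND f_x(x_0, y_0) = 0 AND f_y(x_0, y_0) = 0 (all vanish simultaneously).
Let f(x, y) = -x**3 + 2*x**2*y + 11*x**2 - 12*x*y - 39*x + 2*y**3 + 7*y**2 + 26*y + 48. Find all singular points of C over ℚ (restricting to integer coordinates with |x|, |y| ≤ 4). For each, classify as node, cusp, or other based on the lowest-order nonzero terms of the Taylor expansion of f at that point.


Singular points: {(3, -1)}; classification: cusp.

Compute partial derivatives:
  f_x = -3*x**2 + 4*x*y + 22*x - 12*y - 39.
  f_y = 2*x**2 - 12*x + 6*y**2 + 14*y + 26.
Scan x_0 ∈ {−4, ..., 4}. For each x_0, f_y(x_0, y) is a polynomial in y; find its integer roots y ∈ {−4, ..., 4}, then test f_x and f at those candidates.
  x = -4: f_y(-4, y) = 6*y**2 + 14*y + 106; no integer root y with |y| ≤ 4.
  x = -3: f_y(-3, y) = 6*y**2 + 14*y + 80; no integer root y with |y| ≤ 4.
  x = -2: f_y(-2, y) = 6*y**2 + 14*y + 58; no integer root y with |y| ≤ 4.
  x = -1: f_y(-1, y) = 6*y**2 + 14*y + 40; no integer root y with |y| ≤ 4.
  x = 0: f_y(0, y) = 6*y**2 + 14*y + 26; no integer root y with |y| ≤ 4.
  x = 1: f_y(1, y) = 6*y**2 + 14*y + 16; no integer root y with |y| ≤ 4.
  x = 2: f_y(2, y) = 6*y**2 + 14*y + 10; no integer root y with |y| ≤ 4.
  x = 3: f_y(3, y) = 6*y**2 + 14*y + 8; vanishes at y ∈ {-1}. (3, -1): f_x = 0, f = 0 — SINGULAR.
  x = 4: f_y(4, y) = 6*y**2 + 14*y + 10; no integer root y with |y| ≤ 4.
Only singular point on the grid: (3, -1).
Classify: substitute x = 3 + u, y = -1 + v and expand: f = -u**3 + 2*u**2*v + 2*v**3 + v**2.
No constant or linear terms (consistent with a singular point). Quadratic part: v**2. Cubic part: -u**3 + 2*u**2*v + 2*v**3.
The quadratic part v**2 is a perfect square, so there is a single (double) tangent line v = 0, i.e. y = -1. Restricting the cubic part to that line (v = 0) leaves -u**3 ≠ 0, so f is not divisible by v and the branch is v² ≈ u**3 to lowest order — this is a cusp.
Classification: cusp.


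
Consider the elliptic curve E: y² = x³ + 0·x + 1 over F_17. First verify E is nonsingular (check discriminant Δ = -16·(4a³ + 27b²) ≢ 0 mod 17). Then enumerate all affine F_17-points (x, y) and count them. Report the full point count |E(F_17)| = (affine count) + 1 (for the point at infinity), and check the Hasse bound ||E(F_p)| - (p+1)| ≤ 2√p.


Affine points = {(0, 1), (0, 16), (1, 6), (1, 11), (2, 3), (2, 14), (6, 8), (6, 9), (7, 2), (7, 15), (9, 4), (9, 13), (10, 7), (10, 10), (14, 5), (14, 12), (16, 0)}; affine count = 17; |E(F_17)| = 18.

Discriminant check: Δ ∝ 4a³ + 27b² = 4·0³ + 27·1² = 4·0 + 27·1 ≡ 10 (mod 17). Nonzero ⇒ E is nonsingular.
For each x ∈ F_17, compute rhs = x³ + 0·x + 1 mod 17, then count y ∈ F_17 with y² ≡ rhs.
  x = 0: rhs = 1, matching y values: 1, 16 (2 points).
  x = 1: rhs = 2, matching y values: 6, 11 (2 points).
  x = 2: rhs = 9, matching y values: 3, 14 (2 points).
  x = 3: rhs = 11, matching y values: none (0 points).
  x = 4: rhs = 14, matching y values: none (0 points).
  x = 5: rhs = 7, matching y values: none (0 points).
  x = 6: rhs = 13, matching y values: 8, 9 (2 points).
  x = 7: rhs = 4, matching y values: 2, 15 (2 points).
  x = 8: rhs = 3, matching y values: none (0 points).
  x = 9: rhs = 16, matching y values: 4, 13 (2 points).
  x = 10: rhs = 15, matching y values: 7, 10 (2 points).
  x = 11: rhs = 6, matching y values: none (0 points).
  x = 12: rhs = 12, matching y values: none (0 points).
  x = 13: rhs = 5, matching y values: none (0 points).
  x = 14: rhs = 8, matching y values: 5, 12 (2 points).
  x = 15: rhs = 10, matching y values: none (0 points).
  x = 16: rhs = 0, matching y values: 0 (1 points).
Total affine count: 17.
Full point count |E(F_17)| = 17 + 1 = 18.
Hasse bound: |18 − (17+1)| = |0| = 0 ≤ 2√17 ≈ 8.2462 ✓.


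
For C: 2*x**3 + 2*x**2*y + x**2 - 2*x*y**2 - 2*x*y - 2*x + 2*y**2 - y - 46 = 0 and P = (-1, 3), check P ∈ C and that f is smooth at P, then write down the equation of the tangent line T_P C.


Tangent line at P: -34*x + 27*y - 115 = 0.

Step 1: f(-1, 3) = 0, so P lies on C.
Step 2: partial derivatives
  f_x(x, y) = 6*x**2 + 4*x*y + 2*x - 2*y**2 - 2*y - 2, f_y(x, y) = 2*x**2 - 4*x*y - 2*x + 4*y - 1.
  f_x(P) = -34, f_y(P) = 27 (gradient nonzero, so P is smooth).
Step 3: tangent line at P: -34·(x − -1) + 27·(y − 3) = 0.
Expanding: -34*x + 27*y - 115 = 0.


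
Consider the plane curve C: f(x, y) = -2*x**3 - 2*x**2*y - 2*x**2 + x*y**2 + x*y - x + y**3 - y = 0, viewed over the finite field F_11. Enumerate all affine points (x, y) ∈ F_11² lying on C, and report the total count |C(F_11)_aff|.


Affine F_11-points: {(0, 0), (0, 1), (0, 10), (2, 6), (4, 2), (4, 6), (4, 10), (7, 10), (8, 4), (9, 6), (10, 4)}; count = 11.

For each of the 121 pairs (x, y) ∈ F_11², evaluate f(x, y) mod 11. Record the zeros.
  x = 0: [0↦0, 1↦0, 2↦6, 3↦2, 4↦5, 5↦10, 6↦1, 7↦6, 8↦9, 9↦5, 10↦0]  zeros at y ∈ {0, 1, 10}
  x = 1: [0↦6, 1↦6, 2↦3, 3↦3, 4↦1, 5↦3, 6↦4, 7↦10, 8↦5, 9↦6, 10↦8]  zeros at y ∈ ∅
  x = 2: [0↦7, 1↦3, 2↦9, 3↦9, 4↦9, 5↦4, 6↦0, 7↦3, 8↦8, 9↦10, 10↦4]  zeros at y ∈ {6}
  x = 3: [0↦2, 1↦1, 2↦1, 3↦8, 4↦6, 5↦1, 6↦10, 7↦6, 8↦6, 9↦5, 10↦9]  zeros at y ∈ ∅
  x = 4: [0↦1, 1↦10, 2↦0, 3↦10, 4↦2, 5↦4, 6↦0, 7↦7, 8↦9, 9↦1, 10↦0]  zeros at y ∈ {2, 6, 10}
  x = 5: [0↦3, 1↦7, 2↦5, 3↦3, 4↦7, 5↦1, 6↦2, 7↦5, 8↦5, 9↦8, 10↦9]  zeros at y ∈ ∅
  x = 6: [0↦7, 1↦2, 2↦4, 3↦8, 4↦9, 5↦2, 6↦4, 7↦10, 8↦4, 9↦3, 10↦2]  zeros at y ∈ ∅
  x = 7: [0↦1, 1↦5, 2↦7, 3↦2, 4↦7, 5↦6, 6↦5, 7↦10, 8↦5, 9↦7, 10↦0]  zeros at y ∈ {10}
  x = 8: [0↦6, 1↦4, 2↦2, 3↦6, 4↦0, 5↦1, 6↦4, 7↦4, 8↦7, 9↦8, 10↦2]  zeros at y ∈ {4}
  x = 9: [0↦10, 1↦9, 2↦10, 3↦8, 4↦9, 5↦8, 6↦0, 7↦2, 8↦9, 9↦5, 10↦7]  zeros at y ∈ {6}
  x = 10: [0↦1, 1↦8, 2↦8, 3↦7, 4↦0, 5↦4, 6↦3, 7↦3, 8↦10, 9↦8, 10↦3]  zeros at y ∈ {4}
Collecting zeros: affine points = {(0, 0), (0, 1), (0, 10), (2, 6), (4, 2), (4, 6), (4, 10), (7, 10), (8, 4), (9, 6), (10, 4)}.
Total count |C(F_11)_aff| = 11.
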